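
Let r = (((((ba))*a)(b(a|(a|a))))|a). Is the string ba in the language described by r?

no

Neither ((((ba))*a)(b(a|(a|a)))) nor a matches ba.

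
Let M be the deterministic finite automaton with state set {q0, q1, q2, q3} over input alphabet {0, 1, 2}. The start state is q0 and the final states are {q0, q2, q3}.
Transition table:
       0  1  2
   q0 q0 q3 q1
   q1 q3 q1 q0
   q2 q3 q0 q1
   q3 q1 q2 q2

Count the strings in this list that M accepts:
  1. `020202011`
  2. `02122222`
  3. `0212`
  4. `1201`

`020202011`: accepted
`02122222`: accepted
`0212`: accepted
`1201`: accepted

4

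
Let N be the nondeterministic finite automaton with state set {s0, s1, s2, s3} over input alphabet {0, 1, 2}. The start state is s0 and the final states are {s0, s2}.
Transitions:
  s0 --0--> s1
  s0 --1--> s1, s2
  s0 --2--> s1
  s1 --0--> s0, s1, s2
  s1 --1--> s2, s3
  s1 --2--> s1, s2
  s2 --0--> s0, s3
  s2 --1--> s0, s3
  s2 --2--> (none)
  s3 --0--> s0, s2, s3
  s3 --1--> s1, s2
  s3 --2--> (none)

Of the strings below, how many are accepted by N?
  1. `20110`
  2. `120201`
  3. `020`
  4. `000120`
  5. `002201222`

`20110`: accepted
`120201`: accepted
`020`: accepted
`000120`: accepted
`002201222`: accepted

5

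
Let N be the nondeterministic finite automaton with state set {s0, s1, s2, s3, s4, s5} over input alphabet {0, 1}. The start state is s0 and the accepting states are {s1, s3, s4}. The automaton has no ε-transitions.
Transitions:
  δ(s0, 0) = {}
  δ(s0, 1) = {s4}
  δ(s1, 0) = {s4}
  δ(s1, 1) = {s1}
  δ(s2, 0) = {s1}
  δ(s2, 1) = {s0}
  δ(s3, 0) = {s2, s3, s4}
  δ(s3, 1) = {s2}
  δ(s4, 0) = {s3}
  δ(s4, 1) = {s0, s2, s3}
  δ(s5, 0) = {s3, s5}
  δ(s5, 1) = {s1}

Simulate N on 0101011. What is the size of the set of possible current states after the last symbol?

Start: {s0}
read 0: {}
The reachable set is empty and stays empty for the remaining 6 symbols.
Final reachable set {} has 0 states.

0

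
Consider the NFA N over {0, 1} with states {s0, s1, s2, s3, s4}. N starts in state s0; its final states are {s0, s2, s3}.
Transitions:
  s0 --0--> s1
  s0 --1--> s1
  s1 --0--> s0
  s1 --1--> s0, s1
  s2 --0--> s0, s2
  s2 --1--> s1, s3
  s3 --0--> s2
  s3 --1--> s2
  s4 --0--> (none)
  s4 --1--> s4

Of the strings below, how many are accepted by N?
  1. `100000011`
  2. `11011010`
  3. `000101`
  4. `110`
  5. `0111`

5

`100000011`: accepted
`11011010`: accepted
`000101`: accepted
`110`: accepted
`0111`: accepted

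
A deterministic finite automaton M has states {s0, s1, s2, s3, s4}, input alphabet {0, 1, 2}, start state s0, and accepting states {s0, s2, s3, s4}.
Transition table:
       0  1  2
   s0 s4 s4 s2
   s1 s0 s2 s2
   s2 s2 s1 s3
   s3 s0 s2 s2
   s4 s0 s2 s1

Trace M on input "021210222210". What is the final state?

s0

s0 --0--> s4
s4 --2--> s1
s1 --1--> s2
s2 --2--> s3
s3 --1--> s2
s2 --0--> s2
s2 --2--> s3
s3 --2--> s2
s2 --2--> s3
s3 --2--> s2
s2 --1--> s1
s1 --0--> s0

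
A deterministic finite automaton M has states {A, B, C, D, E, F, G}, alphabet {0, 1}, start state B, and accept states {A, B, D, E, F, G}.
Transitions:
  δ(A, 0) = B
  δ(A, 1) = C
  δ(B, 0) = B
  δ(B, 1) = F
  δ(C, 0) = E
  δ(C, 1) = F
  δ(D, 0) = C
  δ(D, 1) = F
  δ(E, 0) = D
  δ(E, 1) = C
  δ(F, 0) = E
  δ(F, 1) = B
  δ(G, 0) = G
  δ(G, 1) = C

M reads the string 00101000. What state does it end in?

C

B --0--> B
B --0--> B
B --1--> F
F --0--> E
E --1--> C
C --0--> E
E --0--> D
D --0--> C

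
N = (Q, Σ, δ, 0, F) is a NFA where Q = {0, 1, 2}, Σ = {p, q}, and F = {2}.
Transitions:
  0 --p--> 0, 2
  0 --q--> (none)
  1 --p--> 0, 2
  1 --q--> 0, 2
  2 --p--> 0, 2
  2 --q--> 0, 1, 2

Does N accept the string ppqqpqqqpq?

accepted

Start: {0}
read p: {0, 2}
read p: {0, 2}
read q: {0, 1, 2}
read q: {0, 1, 2}
read p: {0, 2}
read q: {0, 1, 2}
read q: {0, 1, 2}
read q: {0, 1, 2}
read p: {0, 2}
read q: {0, 1, 2}
Reachable ∩ accepting = {2} — nonempty.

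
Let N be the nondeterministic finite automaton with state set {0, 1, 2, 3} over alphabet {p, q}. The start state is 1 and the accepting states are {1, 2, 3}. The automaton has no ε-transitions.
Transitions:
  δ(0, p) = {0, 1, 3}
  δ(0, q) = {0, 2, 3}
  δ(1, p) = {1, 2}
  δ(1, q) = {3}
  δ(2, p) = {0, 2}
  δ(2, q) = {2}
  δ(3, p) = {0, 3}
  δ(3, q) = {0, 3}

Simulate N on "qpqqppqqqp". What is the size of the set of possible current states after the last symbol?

Start: {1}
read q: {3}
read p: {0, 3}
read q: {0, 2, 3}
read q: {0, 2, 3}
read p: {0, 1, 2, 3}
read p: {0, 1, 2, 3}
read q: {0, 2, 3}
read q: {0, 2, 3}
read q: {0, 2, 3}
read p: {0, 1, 2, 3}
Final reachable set {0, 1, 2, 3} has 4 states.

4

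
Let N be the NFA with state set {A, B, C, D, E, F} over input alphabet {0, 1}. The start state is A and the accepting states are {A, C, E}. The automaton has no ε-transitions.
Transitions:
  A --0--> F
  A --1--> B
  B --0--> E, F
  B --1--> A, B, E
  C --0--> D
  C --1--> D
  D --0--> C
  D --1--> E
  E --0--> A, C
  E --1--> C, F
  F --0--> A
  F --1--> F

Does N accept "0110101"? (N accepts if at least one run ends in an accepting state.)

accepted

Start: {A}
read 0: {F}
read 1: {F}
read 1: {F}
read 0: {A}
read 1: {B}
read 0: {E, F}
read 1: {C, F}
Reachable ∩ accepting = {C} — nonempty.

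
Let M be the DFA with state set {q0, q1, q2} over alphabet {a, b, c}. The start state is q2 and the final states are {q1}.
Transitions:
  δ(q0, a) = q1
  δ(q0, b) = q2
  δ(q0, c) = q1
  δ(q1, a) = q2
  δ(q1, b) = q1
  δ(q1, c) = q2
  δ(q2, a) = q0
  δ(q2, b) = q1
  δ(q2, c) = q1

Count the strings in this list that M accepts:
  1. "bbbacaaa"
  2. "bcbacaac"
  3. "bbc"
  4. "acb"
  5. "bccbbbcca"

"bbbacaaa": accepted
"bcbacaac": accepted
"bbc": rejected
"acb": accepted
"bccbbbcca": rejected

3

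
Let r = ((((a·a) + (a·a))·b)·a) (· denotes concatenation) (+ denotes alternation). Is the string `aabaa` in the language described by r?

No split of aabaa into u·v has (((a·a)+(a·a))·b) matching u and a matching v.

no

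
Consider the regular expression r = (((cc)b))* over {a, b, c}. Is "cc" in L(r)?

no

cc cannot be split into zero or more pieces each matching ((cc)b).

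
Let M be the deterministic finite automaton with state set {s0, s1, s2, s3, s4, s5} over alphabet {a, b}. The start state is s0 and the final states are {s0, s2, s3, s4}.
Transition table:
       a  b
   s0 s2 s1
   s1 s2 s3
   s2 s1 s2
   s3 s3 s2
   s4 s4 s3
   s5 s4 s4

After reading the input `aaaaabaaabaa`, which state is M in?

s0 --a--> s2
s2 --a--> s1
s1 --a--> s2
s2 --a--> s1
s1 --a--> s2
s2 --b--> s2
s2 --a--> s1
s1 --a--> s2
s2 --a--> s1
s1 --b--> s3
s3 --a--> s3
s3 --a--> s3

s3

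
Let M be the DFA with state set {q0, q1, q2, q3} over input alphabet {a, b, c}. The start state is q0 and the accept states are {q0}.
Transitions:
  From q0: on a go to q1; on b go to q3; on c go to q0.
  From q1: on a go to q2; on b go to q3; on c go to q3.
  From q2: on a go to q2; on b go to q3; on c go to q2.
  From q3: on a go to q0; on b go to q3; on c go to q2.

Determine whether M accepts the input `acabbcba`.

accepted

q0 --a--> q1
q1 --c--> q3
q3 --a--> q0
q0 --b--> q3
q3 --b--> q3
q3 --c--> q2
q2 --b--> q3
q3 --a--> q0
End in state q0, which is an accepting state.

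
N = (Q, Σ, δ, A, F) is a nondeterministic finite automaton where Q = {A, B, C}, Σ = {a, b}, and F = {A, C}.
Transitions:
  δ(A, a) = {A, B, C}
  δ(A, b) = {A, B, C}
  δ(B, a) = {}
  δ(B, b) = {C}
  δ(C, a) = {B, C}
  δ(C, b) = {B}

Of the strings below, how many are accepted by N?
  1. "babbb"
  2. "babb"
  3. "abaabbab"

"babbb": accepted
"babb": accepted
"abaabbab": accepted

3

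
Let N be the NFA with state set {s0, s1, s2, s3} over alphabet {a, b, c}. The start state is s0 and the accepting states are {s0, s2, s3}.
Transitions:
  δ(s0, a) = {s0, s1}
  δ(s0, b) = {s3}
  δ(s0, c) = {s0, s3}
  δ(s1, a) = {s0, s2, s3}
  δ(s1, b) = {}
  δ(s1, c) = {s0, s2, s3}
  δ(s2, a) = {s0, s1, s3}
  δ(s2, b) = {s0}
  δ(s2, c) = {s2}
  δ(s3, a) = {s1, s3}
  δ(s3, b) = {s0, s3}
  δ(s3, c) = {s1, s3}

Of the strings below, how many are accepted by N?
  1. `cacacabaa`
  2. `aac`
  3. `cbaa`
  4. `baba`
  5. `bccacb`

`cacacabaa`: accepted
`aac`: accepted
`cbaa`: accepted
`baba`: accepted
`bccacb`: accepted

5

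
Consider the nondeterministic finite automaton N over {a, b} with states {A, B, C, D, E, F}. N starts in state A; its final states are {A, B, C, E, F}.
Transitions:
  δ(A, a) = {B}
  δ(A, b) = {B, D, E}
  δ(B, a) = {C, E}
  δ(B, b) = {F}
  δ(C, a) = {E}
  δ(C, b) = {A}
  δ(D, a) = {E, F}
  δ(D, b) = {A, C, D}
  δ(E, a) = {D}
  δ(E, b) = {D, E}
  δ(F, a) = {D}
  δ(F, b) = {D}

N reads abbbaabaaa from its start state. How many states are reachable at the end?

3

Start: {A}
read a: {B}
read b: {F}
read b: {D}
read b: {A, C, D}
read a: {B, E, F}
read a: {C, D, E}
read b: {A, C, D, E}
read a: {B, D, E, F}
read a: {C, D, E, F}
read a: {D, E, F}
Final reachable set {D, E, F} has 3 states.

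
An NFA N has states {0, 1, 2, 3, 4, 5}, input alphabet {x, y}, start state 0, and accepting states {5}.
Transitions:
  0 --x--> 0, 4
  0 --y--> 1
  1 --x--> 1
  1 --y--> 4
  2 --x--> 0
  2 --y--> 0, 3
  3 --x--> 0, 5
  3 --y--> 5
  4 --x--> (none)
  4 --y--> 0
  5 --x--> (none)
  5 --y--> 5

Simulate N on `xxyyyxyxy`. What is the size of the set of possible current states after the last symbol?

Start: {0}
read x: {0, 4}
read x: {0, 4}
read y: {0, 1}
read y: {1, 4}
read y: {0, 4}
read x: {0, 4}
read y: {0, 1}
read x: {0, 1, 4}
read y: {0, 1, 4}
Final reachable set {0, 1, 4} has 3 states.

3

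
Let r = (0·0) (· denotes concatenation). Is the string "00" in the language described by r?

yes

Split as 0·0: 0 matches 0 and 0 matches 0.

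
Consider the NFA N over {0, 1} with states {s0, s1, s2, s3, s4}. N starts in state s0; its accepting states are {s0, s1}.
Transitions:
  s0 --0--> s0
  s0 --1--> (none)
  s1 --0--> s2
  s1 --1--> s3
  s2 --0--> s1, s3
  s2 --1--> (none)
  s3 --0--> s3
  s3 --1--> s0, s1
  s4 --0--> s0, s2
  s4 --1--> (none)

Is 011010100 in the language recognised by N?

Start: {s0}
read 0: {s0}
read 1: {}
The reachable set is empty and stays empty for the remaining 7 symbols.
Reachable ∩ accepting = {} — empty.

rejected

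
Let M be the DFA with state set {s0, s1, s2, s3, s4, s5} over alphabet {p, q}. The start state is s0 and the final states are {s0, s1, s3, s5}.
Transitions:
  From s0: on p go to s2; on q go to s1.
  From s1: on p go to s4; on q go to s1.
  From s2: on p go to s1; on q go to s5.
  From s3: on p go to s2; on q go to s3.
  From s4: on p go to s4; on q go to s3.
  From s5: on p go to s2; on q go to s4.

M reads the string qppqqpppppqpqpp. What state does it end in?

s1

s0 --q--> s1
s1 --p--> s4
s4 --p--> s4
s4 --q--> s3
s3 --q--> s3
s3 --p--> s2
s2 --p--> s1
s1 --p--> s4
s4 --p--> s4
s4 --p--> s4
s4 --q--> s3
s3 --p--> s2
s2 --q--> s5
s5 --p--> s2
s2 --p--> s1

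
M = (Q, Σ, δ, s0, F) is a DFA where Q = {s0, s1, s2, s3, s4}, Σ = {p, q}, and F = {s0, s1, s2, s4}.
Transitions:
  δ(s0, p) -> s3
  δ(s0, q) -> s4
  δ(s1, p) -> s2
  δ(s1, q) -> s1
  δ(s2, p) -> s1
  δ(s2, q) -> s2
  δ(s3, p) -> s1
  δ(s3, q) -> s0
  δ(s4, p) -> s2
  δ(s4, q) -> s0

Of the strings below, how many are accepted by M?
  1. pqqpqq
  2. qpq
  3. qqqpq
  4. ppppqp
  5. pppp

pqqpqq: accepted
qpq: accepted
qqqpq: accepted
ppppqp: accepted
pppp: accepted

5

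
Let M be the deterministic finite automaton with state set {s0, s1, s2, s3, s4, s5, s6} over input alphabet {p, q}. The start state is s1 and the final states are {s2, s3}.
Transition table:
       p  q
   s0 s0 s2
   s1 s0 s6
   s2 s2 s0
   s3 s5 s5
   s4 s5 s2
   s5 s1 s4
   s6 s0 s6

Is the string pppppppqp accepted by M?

accepted

s1 --p--> s0
s0 --p--> s0
s0 --p--> s0
s0 --p--> s0
s0 --p--> s0
s0 --p--> s0
s0 --p--> s0
s0 --q--> s2
s2 --p--> s2
End in state s2, which is an accepting state.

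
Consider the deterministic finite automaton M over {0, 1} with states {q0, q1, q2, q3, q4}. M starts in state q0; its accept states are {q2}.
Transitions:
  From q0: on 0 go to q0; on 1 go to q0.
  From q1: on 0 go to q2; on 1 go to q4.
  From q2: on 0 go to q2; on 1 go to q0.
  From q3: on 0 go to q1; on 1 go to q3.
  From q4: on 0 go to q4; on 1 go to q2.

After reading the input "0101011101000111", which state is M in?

q0

q0 --0--> q0
q0 --1--> q0
q0 --0--> q0
q0 --1--> q0
q0 --0--> q0
q0 --1--> q0
q0 --1--> q0
q0 --1--> q0
q0 --0--> q0
q0 --1--> q0
q0 --0--> q0
q0 --0--> q0
q0 --0--> q0
q0 --1--> q0
q0 --1--> q0
q0 --1--> q0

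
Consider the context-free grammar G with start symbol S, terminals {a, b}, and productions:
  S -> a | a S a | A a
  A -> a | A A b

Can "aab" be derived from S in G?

no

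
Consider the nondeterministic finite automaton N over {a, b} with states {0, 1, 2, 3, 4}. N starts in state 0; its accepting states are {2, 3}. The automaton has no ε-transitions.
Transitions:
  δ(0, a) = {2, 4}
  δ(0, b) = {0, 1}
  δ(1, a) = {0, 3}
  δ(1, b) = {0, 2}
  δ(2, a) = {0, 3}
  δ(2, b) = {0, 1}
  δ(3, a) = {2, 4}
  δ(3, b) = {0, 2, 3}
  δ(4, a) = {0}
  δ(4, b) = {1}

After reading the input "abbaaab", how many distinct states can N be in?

Start: {0}
read a: {2, 4}
read b: {0, 1}
read b: {0, 1, 2}
read a: {0, 2, 3, 4}
read a: {0, 2, 3, 4}
read a: {0, 2, 3, 4}
read b: {0, 1, 2, 3}
Final reachable set {0, 1, 2, 3} has 4 states.

4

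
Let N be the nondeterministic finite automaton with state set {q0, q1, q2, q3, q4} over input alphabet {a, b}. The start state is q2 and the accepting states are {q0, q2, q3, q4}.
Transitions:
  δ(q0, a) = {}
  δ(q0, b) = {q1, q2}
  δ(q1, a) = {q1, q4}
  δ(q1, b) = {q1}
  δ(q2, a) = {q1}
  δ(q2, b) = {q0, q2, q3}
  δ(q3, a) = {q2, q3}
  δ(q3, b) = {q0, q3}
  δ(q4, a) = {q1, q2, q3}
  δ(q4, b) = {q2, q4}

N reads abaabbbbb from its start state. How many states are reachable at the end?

Start: {q2}
read a: {q1}
read b: {q1}
read a: {q1, q4}
read a: {q1, q2, q3, q4}
read b: {q0, q1, q2, q3, q4}
read b: {q0, q1, q2, q3, q4}
read b: {q0, q1, q2, q3, q4}
read b: {q0, q1, q2, q3, q4}
read b: {q0, q1, q2, q3, q4}
Final reachable set {q0, q1, q2, q3, q4} has 5 states.

5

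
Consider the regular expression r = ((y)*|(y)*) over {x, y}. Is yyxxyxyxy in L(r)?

no

Neither (y)* nor (y)* matches yyxxyxyxy.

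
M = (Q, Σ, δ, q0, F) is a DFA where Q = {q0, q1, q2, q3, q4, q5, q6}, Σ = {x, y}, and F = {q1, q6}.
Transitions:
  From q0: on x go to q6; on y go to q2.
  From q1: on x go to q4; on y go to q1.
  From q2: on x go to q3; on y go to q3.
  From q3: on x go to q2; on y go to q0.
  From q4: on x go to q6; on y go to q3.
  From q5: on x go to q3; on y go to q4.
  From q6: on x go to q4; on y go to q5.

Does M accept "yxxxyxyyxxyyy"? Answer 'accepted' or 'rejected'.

rejected

q0 --y--> q2
q2 --x--> q3
q3 --x--> q2
q2 --x--> q3
q3 --y--> q0
q0 --x--> q6
q6 --y--> q5
q5 --y--> q4
q4 --x--> q6
q6 --x--> q4
q4 --y--> q3
q3 --y--> q0
q0 --y--> q2
End in state q2, which is not an accepting state.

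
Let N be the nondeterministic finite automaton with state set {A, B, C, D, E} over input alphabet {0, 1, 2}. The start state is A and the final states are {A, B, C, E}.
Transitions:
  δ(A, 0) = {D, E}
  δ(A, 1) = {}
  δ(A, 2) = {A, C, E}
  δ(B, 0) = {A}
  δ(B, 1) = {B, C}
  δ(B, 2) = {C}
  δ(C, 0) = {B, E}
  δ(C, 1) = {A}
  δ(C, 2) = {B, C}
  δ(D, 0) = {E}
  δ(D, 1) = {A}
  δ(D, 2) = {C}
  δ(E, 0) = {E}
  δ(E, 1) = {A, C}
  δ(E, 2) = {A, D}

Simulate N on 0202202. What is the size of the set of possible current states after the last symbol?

4

Start: {A}
read 0: {D, E}
read 2: {A, C, D}
read 0: {B, D, E}
read 2: {A, C, D}
read 2: {A, B, C, E}
read 0: {A, B, D, E}
read 2: {A, C, D, E}
Final reachable set {A, C, D, E} has 4 states.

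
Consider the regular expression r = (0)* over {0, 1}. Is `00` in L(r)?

Split into 2 pieces 0 · 0; each matches 0.

yes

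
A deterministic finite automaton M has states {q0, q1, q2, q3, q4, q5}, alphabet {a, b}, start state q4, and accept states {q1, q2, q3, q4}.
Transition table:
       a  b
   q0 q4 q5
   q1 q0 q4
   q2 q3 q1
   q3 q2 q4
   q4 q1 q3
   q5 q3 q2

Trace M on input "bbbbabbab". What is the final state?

q1

q4 --b--> q3
q3 --b--> q4
q4 --b--> q3
q3 --b--> q4
q4 --a--> q1
q1 --b--> q4
q4 --b--> q3
q3 --a--> q2
q2 --b--> q1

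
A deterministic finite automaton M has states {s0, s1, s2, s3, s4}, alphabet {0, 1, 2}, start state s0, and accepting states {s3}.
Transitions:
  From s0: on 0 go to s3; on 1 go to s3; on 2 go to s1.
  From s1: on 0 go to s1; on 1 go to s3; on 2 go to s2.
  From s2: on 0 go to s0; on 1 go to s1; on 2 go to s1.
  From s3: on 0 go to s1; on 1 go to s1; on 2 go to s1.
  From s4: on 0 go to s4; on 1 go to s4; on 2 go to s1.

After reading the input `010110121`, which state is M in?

s3

s0 --0--> s3
s3 --1--> s1
s1 --0--> s1
s1 --1--> s3
s3 --1--> s1
s1 --0--> s1
s1 --1--> s3
s3 --2--> s1
s1 --1--> s3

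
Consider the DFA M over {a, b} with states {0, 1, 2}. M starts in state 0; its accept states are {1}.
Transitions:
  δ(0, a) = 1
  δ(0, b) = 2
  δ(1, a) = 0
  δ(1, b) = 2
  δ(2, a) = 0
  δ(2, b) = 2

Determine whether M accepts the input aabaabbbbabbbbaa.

accepted

0 --a--> 1
1 --a--> 0
0 --b--> 2
2 --a--> 0
0 --a--> 1
1 --b--> 2
2 --b--> 2
2 --b--> 2
2 --b--> 2
2 --a--> 0
0 --b--> 2
2 --b--> 2
2 --b--> 2
2 --b--> 2
2 --a--> 0
0 --a--> 1
End in state 1, which is an accepting state.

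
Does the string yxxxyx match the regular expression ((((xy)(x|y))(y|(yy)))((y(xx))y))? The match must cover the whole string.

no

No split of yxxxyx into u·v has (((xy)(x|y))(y|(yy))) matching u and ((y(xx))y) matching v.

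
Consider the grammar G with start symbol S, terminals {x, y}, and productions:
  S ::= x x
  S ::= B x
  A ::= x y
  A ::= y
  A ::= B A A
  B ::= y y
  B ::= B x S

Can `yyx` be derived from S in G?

S ⇒ Bx ⇒ yyx

yes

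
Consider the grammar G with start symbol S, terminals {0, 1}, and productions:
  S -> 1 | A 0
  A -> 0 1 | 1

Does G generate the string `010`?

S ⇒ A0 ⇒ 010

yes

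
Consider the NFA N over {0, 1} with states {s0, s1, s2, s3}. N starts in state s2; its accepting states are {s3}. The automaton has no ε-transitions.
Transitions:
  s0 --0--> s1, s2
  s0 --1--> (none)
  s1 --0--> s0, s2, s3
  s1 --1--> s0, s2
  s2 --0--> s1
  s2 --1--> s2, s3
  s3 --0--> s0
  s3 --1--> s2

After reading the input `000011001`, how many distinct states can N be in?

Start: {s2}
read 0: {s1}
read 0: {s0, s2, s3}
read 0: {s0, s1, s2}
read 0: {s0, s1, s2, s3}
read 1: {s0, s2, s3}
read 1: {s2, s3}
read 0: {s0, s1}
read 0: {s0, s1, s2, s3}
read 1: {s0, s2, s3}
Final reachable set {s0, s2, s3} has 3 states.

3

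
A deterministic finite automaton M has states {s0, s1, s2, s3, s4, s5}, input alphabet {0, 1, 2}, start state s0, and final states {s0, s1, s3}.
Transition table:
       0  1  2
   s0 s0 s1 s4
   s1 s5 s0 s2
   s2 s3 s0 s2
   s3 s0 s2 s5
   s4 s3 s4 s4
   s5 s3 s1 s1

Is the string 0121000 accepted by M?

accepted

s0 --0--> s0
s0 --1--> s1
s1 --2--> s2
s2 --1--> s0
s0 --0--> s0
s0 --0--> s0
s0 --0--> s0
End in state s0, which is an accepting state.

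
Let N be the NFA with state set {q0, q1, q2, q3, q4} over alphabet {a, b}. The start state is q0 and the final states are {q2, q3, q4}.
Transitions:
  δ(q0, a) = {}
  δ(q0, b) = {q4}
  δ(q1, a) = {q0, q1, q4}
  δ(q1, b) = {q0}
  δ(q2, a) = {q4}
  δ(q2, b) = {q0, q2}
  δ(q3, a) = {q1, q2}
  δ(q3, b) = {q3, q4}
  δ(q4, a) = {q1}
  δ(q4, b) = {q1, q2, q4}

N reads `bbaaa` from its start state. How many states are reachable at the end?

Start: {q0}
read b: {q4}
read b: {q1, q2, q4}
read a: {q0, q1, q4}
read a: {q0, q1, q4}
read a: {q0, q1, q4}
Final reachable set {q0, q1, q4} has 3 states.

3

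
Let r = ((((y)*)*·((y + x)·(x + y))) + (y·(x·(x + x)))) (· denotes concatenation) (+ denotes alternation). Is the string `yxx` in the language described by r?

The left alternative (((y)*)*·((y+x)·(x+y))) matches yxx.

yes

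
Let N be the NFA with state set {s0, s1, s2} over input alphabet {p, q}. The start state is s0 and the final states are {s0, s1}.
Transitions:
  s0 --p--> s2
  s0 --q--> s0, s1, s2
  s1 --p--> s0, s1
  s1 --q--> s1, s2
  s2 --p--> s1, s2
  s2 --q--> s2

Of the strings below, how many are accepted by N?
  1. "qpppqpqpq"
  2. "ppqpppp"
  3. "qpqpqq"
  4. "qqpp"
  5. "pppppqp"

5

"qpppqpqpq": accepted
"ppqpppp": accepted
"qpqpqq": accepted
"qqpp": accepted
"pppppqp": accepted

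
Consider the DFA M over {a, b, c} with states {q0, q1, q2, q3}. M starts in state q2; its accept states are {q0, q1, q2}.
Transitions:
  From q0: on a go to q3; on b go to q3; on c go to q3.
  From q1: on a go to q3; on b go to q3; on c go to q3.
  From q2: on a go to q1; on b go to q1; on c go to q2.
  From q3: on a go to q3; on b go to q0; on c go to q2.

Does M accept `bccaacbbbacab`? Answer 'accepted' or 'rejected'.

rejected

q2 --b--> q1
q1 --c--> q3
q3 --c--> q2
q2 --a--> q1
q1 --a--> q3
q3 --c--> q2
q2 --b--> q1
q1 --b--> q3
q3 --b--> q0
q0 --a--> q3
q3 --c--> q2
q2 --a--> q1
q1 --b--> q3
End in state q3, which is not an accepting state.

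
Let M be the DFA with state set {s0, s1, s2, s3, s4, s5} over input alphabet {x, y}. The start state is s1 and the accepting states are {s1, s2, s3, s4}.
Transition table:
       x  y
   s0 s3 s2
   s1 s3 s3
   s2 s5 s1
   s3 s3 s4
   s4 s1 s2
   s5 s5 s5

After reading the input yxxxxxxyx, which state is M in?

s1 --y--> s3
s3 --x--> s3
s3 --x--> s3
s3 --x--> s3
s3 --x--> s3
s3 --x--> s3
s3 --x--> s3
s3 --y--> s4
s4 --x--> s1

s1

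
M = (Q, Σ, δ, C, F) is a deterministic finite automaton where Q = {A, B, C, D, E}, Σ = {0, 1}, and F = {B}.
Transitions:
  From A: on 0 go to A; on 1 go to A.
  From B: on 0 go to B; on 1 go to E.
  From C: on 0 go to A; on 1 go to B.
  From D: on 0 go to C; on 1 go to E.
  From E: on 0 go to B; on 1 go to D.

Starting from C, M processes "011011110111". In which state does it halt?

A

C --0--> A
A --1--> A
A --1--> A
A --0--> A
A --1--> A
A --1--> A
A --1--> A
A --1--> A
A --0--> A
A --1--> A
A --1--> A
A --1--> A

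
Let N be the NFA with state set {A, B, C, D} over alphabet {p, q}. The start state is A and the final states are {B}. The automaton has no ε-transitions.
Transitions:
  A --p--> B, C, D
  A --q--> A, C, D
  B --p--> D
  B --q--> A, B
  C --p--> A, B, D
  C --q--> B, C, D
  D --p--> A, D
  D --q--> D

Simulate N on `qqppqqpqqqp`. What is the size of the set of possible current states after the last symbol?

Start: {A}
read q: {A, C, D}
read q: {A, B, C, D}
read p: {A, B, C, D}
read p: {A, B, C, D}
read q: {A, B, C, D}
read q: {A, B, C, D}
read p: {A, B, C, D}
read q: {A, B, C, D}
read q: {A, B, C, D}
read q: {A, B, C, D}
read p: {A, B, C, D}
Final reachable set {A, B, C, D} has 4 states.

4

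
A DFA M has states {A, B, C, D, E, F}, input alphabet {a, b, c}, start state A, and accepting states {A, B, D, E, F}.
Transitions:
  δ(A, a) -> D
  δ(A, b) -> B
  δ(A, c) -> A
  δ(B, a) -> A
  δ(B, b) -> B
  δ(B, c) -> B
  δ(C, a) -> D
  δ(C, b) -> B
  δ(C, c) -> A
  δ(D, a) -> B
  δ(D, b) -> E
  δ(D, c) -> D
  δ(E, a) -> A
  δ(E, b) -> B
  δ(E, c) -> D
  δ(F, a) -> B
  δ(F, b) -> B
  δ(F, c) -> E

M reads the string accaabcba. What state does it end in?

A --a--> D
D --c--> D
D --c--> D
D --a--> B
B --a--> A
A --b--> B
B --c--> B
B --b--> B
B --a--> A

A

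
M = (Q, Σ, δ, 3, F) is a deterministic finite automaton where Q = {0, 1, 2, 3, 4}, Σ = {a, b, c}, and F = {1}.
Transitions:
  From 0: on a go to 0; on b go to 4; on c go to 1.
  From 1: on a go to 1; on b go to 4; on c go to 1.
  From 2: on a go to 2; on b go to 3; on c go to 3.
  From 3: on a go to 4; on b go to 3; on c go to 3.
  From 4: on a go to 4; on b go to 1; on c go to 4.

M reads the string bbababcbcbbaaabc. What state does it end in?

3 --b--> 3
3 --b--> 3
3 --a--> 4
4 --b--> 1
1 --a--> 1
1 --b--> 4
4 --c--> 4
4 --b--> 1
1 --c--> 1
1 --b--> 4
4 --b--> 1
1 --a--> 1
1 --a--> 1
1 --a--> 1
1 --b--> 4
4 --c--> 4

4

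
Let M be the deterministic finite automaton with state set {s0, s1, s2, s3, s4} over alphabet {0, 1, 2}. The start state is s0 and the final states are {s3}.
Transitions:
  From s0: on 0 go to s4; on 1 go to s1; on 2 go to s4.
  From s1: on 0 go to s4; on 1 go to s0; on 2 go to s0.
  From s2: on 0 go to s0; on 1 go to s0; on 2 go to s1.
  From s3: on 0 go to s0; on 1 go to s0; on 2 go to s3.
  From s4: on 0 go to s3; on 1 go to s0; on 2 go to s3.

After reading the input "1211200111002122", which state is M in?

s3

s0 --1--> s1
s1 --2--> s0
s0 --1--> s1
s1 --1--> s0
s0 --2--> s4
s4 --0--> s3
s3 --0--> s0
s0 --1--> s1
s1 --1--> s0
s0 --1--> s1
s1 --0--> s4
s4 --0--> s3
s3 --2--> s3
s3 --1--> s0
s0 --2--> s4
s4 --2--> s3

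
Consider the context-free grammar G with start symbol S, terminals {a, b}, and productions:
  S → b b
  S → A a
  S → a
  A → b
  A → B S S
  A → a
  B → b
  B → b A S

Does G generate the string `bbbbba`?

S ⇒ Aa ⇒ BSSa ⇒ bSSa ⇒ bbbSa ⇒ bbbbba

yes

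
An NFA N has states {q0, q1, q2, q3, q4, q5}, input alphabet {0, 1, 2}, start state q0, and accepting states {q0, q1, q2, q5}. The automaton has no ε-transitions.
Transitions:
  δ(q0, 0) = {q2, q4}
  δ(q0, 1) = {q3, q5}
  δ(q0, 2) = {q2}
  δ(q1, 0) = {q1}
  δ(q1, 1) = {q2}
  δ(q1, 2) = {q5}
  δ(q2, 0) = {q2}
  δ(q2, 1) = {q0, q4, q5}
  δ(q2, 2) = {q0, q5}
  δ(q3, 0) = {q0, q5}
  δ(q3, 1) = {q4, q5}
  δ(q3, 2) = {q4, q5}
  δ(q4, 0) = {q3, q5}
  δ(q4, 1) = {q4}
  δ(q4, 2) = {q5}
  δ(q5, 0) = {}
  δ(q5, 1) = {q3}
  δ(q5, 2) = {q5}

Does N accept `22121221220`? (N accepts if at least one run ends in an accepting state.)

Start: {q0}
read 2: {q2}
read 2: {q0, q5}
read 1: {q3, q5}
read 2: {q4, q5}
read 1: {q3, q4}
read 2: {q4, q5}
read 2: {q5}
read 1: {q3}
read 2: {q4, q5}
read 2: {q5}
read 0: {}
Reachable ∩ accepting = {} — empty.

rejected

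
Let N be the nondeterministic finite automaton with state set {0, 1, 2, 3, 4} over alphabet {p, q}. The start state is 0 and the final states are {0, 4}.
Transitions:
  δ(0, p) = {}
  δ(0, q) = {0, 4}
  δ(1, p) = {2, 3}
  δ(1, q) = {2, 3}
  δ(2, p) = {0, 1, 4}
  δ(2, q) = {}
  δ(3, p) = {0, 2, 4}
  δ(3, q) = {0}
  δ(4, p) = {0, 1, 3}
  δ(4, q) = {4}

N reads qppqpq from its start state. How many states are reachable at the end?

Start: {0}
read q: {0, 4}
read p: {0, 1, 3}
read p: {0, 2, 3, 4}
read q: {0, 4}
read p: {0, 1, 3}
read q: {0, 2, 3, 4}
Final reachable set {0, 2, 3, 4} has 4 states.

4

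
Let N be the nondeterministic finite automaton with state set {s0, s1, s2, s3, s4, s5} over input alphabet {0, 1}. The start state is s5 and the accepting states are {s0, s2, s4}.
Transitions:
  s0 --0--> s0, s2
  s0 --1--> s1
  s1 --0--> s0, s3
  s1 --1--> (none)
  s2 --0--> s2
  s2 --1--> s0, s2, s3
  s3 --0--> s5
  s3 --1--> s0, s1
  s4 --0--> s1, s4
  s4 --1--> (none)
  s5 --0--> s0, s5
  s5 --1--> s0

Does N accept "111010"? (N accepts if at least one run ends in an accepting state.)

rejected

Start: {s5}
read 1: {s0}
read 1: {s1}
read 1: {}
The reachable set is empty and stays empty for the remaining 3 symbols.
Reachable ∩ accepting = {} — empty.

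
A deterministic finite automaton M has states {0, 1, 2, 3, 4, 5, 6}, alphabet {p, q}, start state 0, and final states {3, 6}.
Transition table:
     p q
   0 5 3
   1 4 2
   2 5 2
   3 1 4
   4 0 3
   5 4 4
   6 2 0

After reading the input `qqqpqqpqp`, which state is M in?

0

0 --q--> 3
3 --q--> 4
4 --q--> 3
3 --p--> 1
1 --q--> 2
2 --q--> 2
2 --p--> 5
5 --q--> 4
4 --p--> 0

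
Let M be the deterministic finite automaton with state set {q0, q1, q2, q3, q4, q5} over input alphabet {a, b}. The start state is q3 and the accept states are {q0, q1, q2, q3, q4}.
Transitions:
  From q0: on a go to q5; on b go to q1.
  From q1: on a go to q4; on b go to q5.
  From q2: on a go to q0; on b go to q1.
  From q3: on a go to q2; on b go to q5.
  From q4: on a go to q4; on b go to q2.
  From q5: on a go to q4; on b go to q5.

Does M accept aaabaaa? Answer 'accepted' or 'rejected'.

q3 --a--> q2
q2 --a--> q0
q0 --a--> q5
q5 --b--> q5
q5 --a--> q4
q4 --a--> q4
q4 --a--> q4
End in state q4, which is an accepting state.

accepted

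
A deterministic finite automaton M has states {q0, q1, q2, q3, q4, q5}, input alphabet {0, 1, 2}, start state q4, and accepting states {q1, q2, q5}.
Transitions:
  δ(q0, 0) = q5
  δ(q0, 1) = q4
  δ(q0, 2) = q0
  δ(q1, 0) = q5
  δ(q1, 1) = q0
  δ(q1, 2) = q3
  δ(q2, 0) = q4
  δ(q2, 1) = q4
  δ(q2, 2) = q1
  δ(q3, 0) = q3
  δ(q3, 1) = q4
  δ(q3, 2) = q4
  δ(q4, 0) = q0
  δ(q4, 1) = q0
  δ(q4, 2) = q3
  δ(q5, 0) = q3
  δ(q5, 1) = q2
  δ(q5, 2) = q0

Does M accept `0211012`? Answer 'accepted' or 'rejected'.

q4 --0--> q0
q0 --2--> q0
q0 --1--> q4
q4 --1--> q0
q0 --0--> q5
q5 --1--> q2
q2 --2--> q1
End in state q1, which is an accepting state.

accepted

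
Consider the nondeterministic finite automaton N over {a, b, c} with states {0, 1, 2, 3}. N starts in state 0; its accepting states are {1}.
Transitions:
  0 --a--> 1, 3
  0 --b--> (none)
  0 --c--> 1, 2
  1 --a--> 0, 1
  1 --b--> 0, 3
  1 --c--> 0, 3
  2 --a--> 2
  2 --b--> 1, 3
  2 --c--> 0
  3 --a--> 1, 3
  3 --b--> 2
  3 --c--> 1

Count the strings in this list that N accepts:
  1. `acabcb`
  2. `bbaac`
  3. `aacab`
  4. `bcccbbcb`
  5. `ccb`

2

`acabcb`: accepted
`bbaac`: rejected
`aacab`: accepted
`bcccbbcb`: rejected
`ccb`: rejected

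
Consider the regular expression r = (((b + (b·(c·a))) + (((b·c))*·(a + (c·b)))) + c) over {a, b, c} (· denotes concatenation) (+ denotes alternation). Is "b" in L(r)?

The left alternative ((b+(b·(c·a)))+(((b·c))*·(a+(c·b)))) matches b.

yes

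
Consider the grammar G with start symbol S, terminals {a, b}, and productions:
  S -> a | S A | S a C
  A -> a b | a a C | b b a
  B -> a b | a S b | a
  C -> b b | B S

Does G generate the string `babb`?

no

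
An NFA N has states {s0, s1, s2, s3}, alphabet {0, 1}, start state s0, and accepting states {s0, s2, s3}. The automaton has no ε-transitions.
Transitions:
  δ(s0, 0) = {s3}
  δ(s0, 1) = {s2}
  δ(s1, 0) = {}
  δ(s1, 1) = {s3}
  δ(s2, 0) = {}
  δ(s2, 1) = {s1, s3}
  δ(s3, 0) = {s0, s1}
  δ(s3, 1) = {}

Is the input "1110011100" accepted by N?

rejected

Start: {s0}
read 1: {s2}
read 1: {s1, s3}
read 1: {s3}
read 0: {s0, s1}
read 0: {s3}
read 1: {}
The reachable set is empty and stays empty for the remaining 4 symbols.
Reachable ∩ accepting = {} — empty.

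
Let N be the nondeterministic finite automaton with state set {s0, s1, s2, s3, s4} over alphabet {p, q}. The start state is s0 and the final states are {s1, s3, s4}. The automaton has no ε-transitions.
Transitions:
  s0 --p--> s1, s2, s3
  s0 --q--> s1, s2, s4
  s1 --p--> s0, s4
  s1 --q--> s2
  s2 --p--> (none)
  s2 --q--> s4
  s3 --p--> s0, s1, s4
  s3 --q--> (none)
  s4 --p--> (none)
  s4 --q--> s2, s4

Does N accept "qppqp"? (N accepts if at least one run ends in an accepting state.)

rejected

Start: {s0}
read q: {s1, s2, s4}
read p: {s0, s4}
read p: {s1, s2, s3}
read q: {s2, s4}
read p: {}
Reachable ∩ accepting = {} — empty.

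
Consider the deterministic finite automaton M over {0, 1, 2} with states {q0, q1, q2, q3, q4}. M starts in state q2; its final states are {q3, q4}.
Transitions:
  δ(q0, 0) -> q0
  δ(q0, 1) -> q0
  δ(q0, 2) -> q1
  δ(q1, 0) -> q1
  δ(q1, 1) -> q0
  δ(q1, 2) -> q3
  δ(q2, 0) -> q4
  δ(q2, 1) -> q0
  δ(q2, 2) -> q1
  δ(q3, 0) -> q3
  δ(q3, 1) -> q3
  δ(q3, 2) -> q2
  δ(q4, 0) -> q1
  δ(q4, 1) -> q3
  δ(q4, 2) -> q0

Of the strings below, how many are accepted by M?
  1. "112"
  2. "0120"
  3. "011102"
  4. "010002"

"112": rejected
"0120": accepted
"011102": rejected
"010002": rejected

1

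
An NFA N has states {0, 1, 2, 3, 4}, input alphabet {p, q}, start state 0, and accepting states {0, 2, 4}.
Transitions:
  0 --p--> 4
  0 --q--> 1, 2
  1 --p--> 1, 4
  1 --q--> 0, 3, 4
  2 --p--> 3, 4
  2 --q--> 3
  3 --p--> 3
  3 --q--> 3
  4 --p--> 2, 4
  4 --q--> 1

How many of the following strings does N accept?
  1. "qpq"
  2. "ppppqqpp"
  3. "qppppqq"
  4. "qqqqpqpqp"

"qpq": accepted
"ppppqqpp": accepted
"qppppqq": accepted
"qqqqpqpqp": accepted

4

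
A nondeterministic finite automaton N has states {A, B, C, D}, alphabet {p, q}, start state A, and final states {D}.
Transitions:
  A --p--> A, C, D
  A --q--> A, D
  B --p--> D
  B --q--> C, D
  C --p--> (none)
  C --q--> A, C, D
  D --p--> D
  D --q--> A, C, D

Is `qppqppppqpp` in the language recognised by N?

accepted

Start: {A}
read q: {A, D}
read p: {A, C, D}
read p: {A, C, D}
read q: {A, C, D}
read p: {A, C, D}
read p: {A, C, D}
read p: {A, C, D}
read p: {A, C, D}
read q: {A, C, D}
read p: {A, C, D}
read p: {A, C, D}
Reachable ∩ accepting = {D} — nonempty.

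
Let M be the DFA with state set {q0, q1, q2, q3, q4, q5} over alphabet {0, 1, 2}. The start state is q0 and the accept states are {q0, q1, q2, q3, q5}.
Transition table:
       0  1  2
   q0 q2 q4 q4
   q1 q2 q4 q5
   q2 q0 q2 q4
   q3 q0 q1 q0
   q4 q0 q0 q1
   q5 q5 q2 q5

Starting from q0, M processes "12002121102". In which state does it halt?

q0 --1--> q4
q4 --2--> q1
q1 --0--> q2
q2 --0--> q0
q0 --2--> q4
q4 --1--> q0
q0 --2--> q4
q4 --1--> q0
q0 --1--> q4
q4 --0--> q0
q0 --2--> q4

q4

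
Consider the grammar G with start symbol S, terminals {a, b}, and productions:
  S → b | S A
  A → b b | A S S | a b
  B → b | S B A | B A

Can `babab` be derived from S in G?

yes

S ⇒ SA ⇒ SAA ⇒ bAA ⇒ babA ⇒ babab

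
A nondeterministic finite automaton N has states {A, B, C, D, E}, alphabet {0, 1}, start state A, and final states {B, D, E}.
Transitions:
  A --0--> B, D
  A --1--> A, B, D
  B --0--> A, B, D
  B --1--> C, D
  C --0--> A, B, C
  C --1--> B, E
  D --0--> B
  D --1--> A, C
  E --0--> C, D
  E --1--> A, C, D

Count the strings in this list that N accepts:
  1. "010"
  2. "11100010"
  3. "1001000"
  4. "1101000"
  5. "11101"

"010": accepted
"11100010": accepted
"1001000": accepted
"1101000": accepted
"11101": accepted

5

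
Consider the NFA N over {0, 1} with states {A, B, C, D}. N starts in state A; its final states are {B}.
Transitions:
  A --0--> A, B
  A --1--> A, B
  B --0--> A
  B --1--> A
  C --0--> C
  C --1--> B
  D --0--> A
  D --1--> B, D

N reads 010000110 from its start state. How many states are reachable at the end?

2

Start: {A}
read 0: {A, B}
read 1: {A, B}
read 0: {A, B}
read 0: {A, B}
read 0: {A, B}
read 0: {A, B}
read 1: {A, B}
read 1: {A, B}
read 0: {A, B}
Final reachable set {A, B} has 2 states.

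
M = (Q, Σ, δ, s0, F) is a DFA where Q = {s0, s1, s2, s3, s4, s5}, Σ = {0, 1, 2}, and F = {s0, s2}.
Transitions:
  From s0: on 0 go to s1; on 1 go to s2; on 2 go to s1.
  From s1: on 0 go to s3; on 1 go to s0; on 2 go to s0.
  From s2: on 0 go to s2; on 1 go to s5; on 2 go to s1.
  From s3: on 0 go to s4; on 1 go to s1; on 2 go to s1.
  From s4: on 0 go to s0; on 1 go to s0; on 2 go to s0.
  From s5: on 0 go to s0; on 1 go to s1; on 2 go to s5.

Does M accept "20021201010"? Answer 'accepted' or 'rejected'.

s0 --2--> s1
s1 --0--> s3
s3 --0--> s4
s4 --2--> s0
s0 --1--> s2
s2 --2--> s1
s1 --0--> s3
s3 --1--> s1
s1 --0--> s3
s3 --1--> s1
s1 --0--> s3
End in state s3, which is not an accepting state.

rejected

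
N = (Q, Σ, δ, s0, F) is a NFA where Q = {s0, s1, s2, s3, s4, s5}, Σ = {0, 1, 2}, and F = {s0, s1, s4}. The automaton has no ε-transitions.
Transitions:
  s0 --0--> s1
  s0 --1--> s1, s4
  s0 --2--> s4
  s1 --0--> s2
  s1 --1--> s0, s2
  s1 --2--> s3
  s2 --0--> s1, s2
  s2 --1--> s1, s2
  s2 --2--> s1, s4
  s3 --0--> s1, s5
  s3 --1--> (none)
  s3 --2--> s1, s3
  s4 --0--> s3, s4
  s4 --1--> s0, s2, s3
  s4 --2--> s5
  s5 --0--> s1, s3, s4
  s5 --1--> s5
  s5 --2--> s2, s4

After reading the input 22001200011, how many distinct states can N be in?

5

Start: {s0}
read 2: {s4}
read 2: {s5}
read 0: {s1, s3, s4}
read 0: {s1, s2, s3, s4, s5}
read 1: {s0, s1, s2, s3, s5}
read 2: {s1, s2, s3, s4}
read 0: {s1, s2, s3, s4, s5}
read 0: {s1, s2, s3, s4, s5}
read 0: {s1, s2, s3, s4, s5}
read 1: {s0, s1, s2, s3, s5}
read 1: {s0, s1, s2, s4, s5}
Final reachable set {s0, s1, s2, s4, s5} has 5 states.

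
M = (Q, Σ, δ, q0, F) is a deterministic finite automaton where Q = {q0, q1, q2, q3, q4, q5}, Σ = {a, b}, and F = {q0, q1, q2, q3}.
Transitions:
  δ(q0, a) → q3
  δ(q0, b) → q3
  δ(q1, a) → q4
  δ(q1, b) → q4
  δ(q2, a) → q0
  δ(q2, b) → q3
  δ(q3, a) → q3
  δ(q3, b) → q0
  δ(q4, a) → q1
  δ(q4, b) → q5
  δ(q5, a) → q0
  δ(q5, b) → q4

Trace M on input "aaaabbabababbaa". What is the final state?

q3

q0 --a--> q3
q3 --a--> q3
q3 --a--> q3
q3 --a--> q3
q3 --b--> q0
q0 --b--> q3
q3 --a--> q3
q3 --b--> q0
q0 --a--> q3
q3 --b--> q0
q0 --a--> q3
q3 --b--> q0
q0 --b--> q3
q3 --a--> q3
q3 --a--> q3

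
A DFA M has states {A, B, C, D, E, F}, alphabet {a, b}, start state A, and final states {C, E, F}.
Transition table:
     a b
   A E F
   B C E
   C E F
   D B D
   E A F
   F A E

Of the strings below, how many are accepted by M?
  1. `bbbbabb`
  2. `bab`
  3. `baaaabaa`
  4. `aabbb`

`bbbbabb`: accepted
`bab`: accepted
`baaaabaa`: accepted
`aabbb`: accepted

4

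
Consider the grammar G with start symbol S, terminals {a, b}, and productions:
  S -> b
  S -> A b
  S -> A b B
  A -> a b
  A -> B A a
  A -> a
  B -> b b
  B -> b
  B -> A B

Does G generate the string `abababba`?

no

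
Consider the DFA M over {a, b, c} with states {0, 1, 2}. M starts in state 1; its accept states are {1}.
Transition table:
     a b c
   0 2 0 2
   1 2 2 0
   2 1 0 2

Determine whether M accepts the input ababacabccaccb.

rejected

1 --a--> 2
2 --b--> 0
0 --a--> 2
2 --b--> 0
0 --a--> 2
2 --c--> 2
2 --a--> 1
1 --b--> 2
2 --c--> 2
2 --c--> 2
2 --a--> 1
1 --c--> 0
0 --c--> 2
2 --b--> 0
End in state 0, which is not an accepting state.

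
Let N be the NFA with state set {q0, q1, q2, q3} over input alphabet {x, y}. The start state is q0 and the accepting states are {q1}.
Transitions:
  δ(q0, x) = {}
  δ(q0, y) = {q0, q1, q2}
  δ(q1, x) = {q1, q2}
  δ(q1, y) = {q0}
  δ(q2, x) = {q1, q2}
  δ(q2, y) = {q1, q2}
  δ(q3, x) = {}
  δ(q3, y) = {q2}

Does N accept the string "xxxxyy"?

rejected

Start: {q0}
read x: {}
The reachable set is empty and stays empty for the remaining 5 symbols.
Reachable ∩ accepting = {} — empty.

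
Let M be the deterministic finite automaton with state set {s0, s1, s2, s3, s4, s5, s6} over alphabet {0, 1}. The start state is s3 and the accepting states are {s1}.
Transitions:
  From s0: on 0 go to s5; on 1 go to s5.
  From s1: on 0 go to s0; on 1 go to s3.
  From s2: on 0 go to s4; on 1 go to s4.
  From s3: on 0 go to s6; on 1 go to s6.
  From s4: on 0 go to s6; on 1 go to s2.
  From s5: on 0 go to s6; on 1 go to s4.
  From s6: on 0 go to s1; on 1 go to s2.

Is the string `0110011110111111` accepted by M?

s3 --0--> s6
s6 --1--> s2
s2 --1--> s4
s4 --0--> s6
s6 --0--> s1
s1 --1--> s3
s3 --1--> s6
s6 --1--> s2
s2 --1--> s4
s4 --0--> s6
s6 --1--> s2
s2 --1--> s4
s4 --1--> s2
s2 --1--> s4
s4 --1--> s2
s2 --1--> s4
End in state s4, which is not an accepting state.

rejected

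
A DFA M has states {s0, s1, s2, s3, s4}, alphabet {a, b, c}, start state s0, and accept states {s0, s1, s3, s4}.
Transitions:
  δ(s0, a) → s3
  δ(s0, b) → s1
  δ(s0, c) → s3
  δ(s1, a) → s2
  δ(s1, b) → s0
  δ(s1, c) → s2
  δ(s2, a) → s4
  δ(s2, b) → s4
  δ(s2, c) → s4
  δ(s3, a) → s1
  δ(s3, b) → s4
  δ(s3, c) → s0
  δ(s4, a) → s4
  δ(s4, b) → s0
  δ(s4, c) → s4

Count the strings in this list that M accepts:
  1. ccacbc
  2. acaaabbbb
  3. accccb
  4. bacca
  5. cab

ccacbc: rejected
acaaabbbb: accepted
accccb: accepted
bacca: accepted
cab: accepted

4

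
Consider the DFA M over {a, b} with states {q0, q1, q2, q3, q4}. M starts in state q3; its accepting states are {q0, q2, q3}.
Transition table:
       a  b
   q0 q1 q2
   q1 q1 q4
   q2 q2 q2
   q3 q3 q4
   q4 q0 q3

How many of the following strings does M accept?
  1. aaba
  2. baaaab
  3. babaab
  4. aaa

aaba: accepted
baaaab: rejected
babaab: accepted
aaa: accepted

3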